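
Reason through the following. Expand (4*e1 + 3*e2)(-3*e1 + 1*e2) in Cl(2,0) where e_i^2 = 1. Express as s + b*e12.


Expand: (4*e1 + 3*e2)(-3*e1 + 1*e2)
= 4*(-3)*e1e1 + 4*1*e1e2 + 3*(-3)*e2e1 + 3*1*e2e2
Using e1^2 = e2^2 = 1, e2e1 = -e1e2:
Scalar part s = 4*(-3) + 3*1 = -12 + 3 = -9
Bivector part b = 4*1 - 3*(-3) = 4 - (-9) = 13
uv = -9 + 13*e12


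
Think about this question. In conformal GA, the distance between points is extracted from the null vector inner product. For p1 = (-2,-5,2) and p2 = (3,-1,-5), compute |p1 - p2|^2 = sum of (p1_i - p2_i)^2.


p1 - p2 = (-5, -4, 7)
|p1 - p2|^2 = (-5)^2 + (-4)^2 + 7^2
= 25 + 16 + 49
= 90


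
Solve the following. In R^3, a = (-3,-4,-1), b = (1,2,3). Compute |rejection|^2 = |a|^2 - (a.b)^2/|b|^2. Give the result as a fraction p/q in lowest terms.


|a|^2 = (-3)^2 + (-4)^2 + (-1)^2 = 26
|b|^2 = 1^2 + 2^2 + 3^2 = 14
a . b = (-3)*1 + (-4)*2 + (-1)*3 = -14
(a.b)^2 = (-14)^2 = 196
|rej|^2 = 26 - 196/14
= (364 - 196)/14
= 168/14
In lowest terms: 12/1


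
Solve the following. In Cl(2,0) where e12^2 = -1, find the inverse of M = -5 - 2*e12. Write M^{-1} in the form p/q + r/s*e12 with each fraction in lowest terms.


M = -5 - 2*e12, where e12^2 = -1.
Since M commutes with its reverse ~M = a - b*e12, M * ~M = a^2 - b^2*e12^2 = a^2 + b^2.
So M^{-1} = ~M / (a^2 + b^2) = (a - b*e12)/(a^2 + b^2).
a^2 + b^2 = 25 + 4 = 29
Scalar part = -5/29 = -5/29
Bivector coeff = 2/29 = 2/29
M^{-1} = -5/29 + 2/29*e12


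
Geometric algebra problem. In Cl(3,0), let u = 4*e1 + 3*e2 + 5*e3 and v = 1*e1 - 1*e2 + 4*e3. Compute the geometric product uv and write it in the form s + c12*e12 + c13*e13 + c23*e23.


In Cl(3,0): e_i^2 = 1, e_ie_j = -e_je_i for i != j.
Scalar part = u . v = 4*1 + 3*(-1) + 5*4
= 4 + (-3) + 20 = 21
e12 coeff = 4*(-1) - 3*1 = -4 - 3 = -7
e13 coeff = 4*4 - 5*1 = 16 - 5 = 11
e23 coeff = 3*4 - 5*(-1) = 12 - (-5) = 17
uv = 21 - 7*e12 + 11*e13 + 17*e23


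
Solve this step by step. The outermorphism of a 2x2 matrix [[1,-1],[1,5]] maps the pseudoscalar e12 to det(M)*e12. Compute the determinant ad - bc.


The outermorphism of a linear map f sends e1^e2 to f(e1)^f(e2).
f(e1) = 1*e1 + 1*e2
f(e2) = -1*e1 + 5*e2
f(e1) ^ f(e2) = (1*e1 + 1*e2) ^ (-1*e1 + 5*e2)
= 1*5*e12 + 1*(-1)*e21
= (5 - (-1))*e12
= 6*e12
Coefficient = 6


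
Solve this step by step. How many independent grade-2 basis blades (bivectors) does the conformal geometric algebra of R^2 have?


The conformal model of R^2 uses Cl(3,1) with m = 2 + 2 = 4 generators.
Number of grade-2 blades = C(m, 2) = C(4, 2)
= 4*3/2 = 6


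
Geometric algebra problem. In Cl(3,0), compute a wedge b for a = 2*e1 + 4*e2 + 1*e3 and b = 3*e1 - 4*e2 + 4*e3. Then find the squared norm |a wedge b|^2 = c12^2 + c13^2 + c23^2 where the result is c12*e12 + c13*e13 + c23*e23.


a wedge b = (a1*b2 - a2*b1)*e12 + (a1*b3 - a3*b1)*e13 + (a2*b3 - a3*b2)*e23
e12 coeff: 2*(-4) - 4*3 = -8 - 12 = -20
e13 coeff: 2*4 - 1*3 = 8 - 3 = 5
e23 coeff: 4*4 - 1*(-4) = 16 - (-4) = 20
|a wedge b|^2 = (-20)^2 + 5^2 + 20^2
= 400 + 25 + 400
= 825


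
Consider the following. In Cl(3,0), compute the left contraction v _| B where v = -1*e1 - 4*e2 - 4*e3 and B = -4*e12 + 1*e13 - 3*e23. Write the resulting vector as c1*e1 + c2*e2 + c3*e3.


Left contraction v _| B = <vB>_1 (grade-1 part of the geometric product vB).
Using e1_|e12 = e2, e2_|e12 = -e1, e1_|e13 = e3, e3_|e13 = -e1, e2_|e23 = e3, e3_|e23 = -e2:
e1 coeff: -v2*b12 - v3*b13 = -(-4)*(-4) - (-4)*(1) = -12
e2 coeff: v1*b12 - v3*b23 = (-1)*(-4) - (-4)*(-3) = -8
e3 coeff: v1*b13 + v2*b23 = (-1)*(1) + (-4)*(-3) = 11
v _| B = -12*e1 - 8*e2 + 11*e3


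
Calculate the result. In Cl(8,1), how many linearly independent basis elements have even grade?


Even subalgebra dimension = 2^(n-1)
n = 8 + 1 = 9
2^(9 - 1) = 2^8 = 256
Verification: sum of C(9,k) for even k = 1 + 36 + 126 + 84 + 9 = 256
Result = 256


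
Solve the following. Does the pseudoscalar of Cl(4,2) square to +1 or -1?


The pseudoscalar I = e1...e_n (product of all n generators) of Cl(p,q) satisfies I^2 = (-1)^(q + n(n-1)/2).
p = 4, q = 2, n = p + q = 6
n(n-1)/2 = 6 * 5 / 2 = 15
Exponent = q + n(n-1)/2 = 2 + 15 = 17
I^2 = (-1)^17 = -1


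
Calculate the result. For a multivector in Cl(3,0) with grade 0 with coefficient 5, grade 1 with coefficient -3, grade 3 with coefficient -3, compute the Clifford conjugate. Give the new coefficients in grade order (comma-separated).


Clifford conjugate sign for grade k: (-1)^(k(k+1)/2)
Grade 0: (-1)^(0*1/2) = (-1)^0 = 1, coeff 5 -> 5
Grade 1: (-1)^(1*2/2) = (-1)^1 = -1, coeff -3 -> 3
Grade 3: (-1)^(3*4/2) = (-1)^6 = 1, coeff -3 -> -3
Conjugated coefficients: 5, 3, -3


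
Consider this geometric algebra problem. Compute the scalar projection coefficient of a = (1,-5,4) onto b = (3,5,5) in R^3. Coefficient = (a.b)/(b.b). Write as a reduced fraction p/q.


Projection coefficient = (a . b) / (b . b)
a . b = 1*3 + (-5)*5 + 4*5
= 3 + (-25) + 20 = -2
b . b = 3^2 + 5^2 + 5^2
= 9 + 25 + 25 = 59
Coefficient = -2/59
In lowest terms: -2/59


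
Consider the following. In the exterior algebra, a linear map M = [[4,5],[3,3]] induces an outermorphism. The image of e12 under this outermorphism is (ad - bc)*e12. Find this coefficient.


The outermorphism of a linear map f sends e1^e2 to f(e1)^f(e2).
f(e1) = 4*e1 + 3*e2
f(e2) = 5*e1 + 3*e2
f(e1) ^ f(e2) = (4*e1 + 3*e2) ^ (5*e1 + 3*e2)
= 4*3*e12 + 3*5*e21
= (12 - 15)*e12
= -3*e12
Coefficient = -3


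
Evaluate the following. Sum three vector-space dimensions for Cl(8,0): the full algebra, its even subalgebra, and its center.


n = 8 + 0 = 8
Total dim = 2^8 = 256
Even subalgebra dim = 2^7 = 128
n is even, so center dim = 1
Sum = 256 + 128 + 1 = 385


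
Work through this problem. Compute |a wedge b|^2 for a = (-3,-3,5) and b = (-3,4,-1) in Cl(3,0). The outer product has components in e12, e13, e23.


a wedge b = (a1*b2 - a2*b1)*e12 + (a1*b3 - a3*b1)*e13 + (a2*b3 - a3*b2)*e23
e12 coeff: (-3)*4 - (-3)*(-3) = -12 - 9 = -21
e13 coeff: (-3)*(-1) - 5*(-3) = 3 - (-15) = 18
e23 coeff: (-3)*(-1) - 5*4 = 3 - 20 = -17
|a wedge b|^2 = (-21)^2 + 18^2 + (-17)^2
= 441 + 324 + 289
= 1054


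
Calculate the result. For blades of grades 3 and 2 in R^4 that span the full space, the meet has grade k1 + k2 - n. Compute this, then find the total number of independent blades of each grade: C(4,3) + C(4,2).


Meet grade = grade(A) + grade(B) - n
= 3 + 2 - 4 = 1
C(4,3) = 4
C(4,2) = 6
dim_A + dim_B = 4 + 6 = 10


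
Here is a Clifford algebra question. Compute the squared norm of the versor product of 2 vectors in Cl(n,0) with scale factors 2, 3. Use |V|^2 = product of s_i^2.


Each vector v_i has |v_i|^2 = s_i^2
Squared scales: 2^2 = 4, 3^2 = 9
|V|^2 = 4 * 9
= 36


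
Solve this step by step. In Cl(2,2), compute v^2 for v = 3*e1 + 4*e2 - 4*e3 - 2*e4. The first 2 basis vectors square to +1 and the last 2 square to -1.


v^2 = sum of c_i^2 * e_i^2
Positive signature terms (e_i^2 = +1): 3^2 + 4^2 = 25
Negative signature terms (e_j^2 = -1): (-4)^2 + (-2)^2 = 20
v^2 = 25 - 20 = 5


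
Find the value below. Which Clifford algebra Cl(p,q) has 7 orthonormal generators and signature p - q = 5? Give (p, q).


We need p + q = 7 and p - q = 5.
Adding: 2p = 7 + 5 = 12, so p = 6.
Then q = 7 - 6 = 1.
(p, q) = (6, 1)


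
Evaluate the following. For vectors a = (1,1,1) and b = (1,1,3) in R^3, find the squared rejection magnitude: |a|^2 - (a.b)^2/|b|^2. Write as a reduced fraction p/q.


|a|^2 = 1^2 + 1^2 + 1^2 = 3
|b|^2 = 1^2 + 1^2 + 3^2 = 11
a . b = 1*1 + 1*1 + 1*3 = 5
(a.b)^2 = 5^2 = 25
|rej|^2 = 3 - 25/11
= (33 - 25)/11
= 8/11
In lowest terms: 8/11


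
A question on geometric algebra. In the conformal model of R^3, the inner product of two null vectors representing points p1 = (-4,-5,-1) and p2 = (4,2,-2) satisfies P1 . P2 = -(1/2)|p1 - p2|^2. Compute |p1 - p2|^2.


p1 - p2 = (-8, -7, 1)
|p1 - p2|^2 = (-8)^2 + (-7)^2 + 1^2
= 64 + 49 + 1
= 114


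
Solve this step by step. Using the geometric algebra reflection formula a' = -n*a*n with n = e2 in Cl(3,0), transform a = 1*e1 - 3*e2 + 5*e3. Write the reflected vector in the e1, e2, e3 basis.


Reflection formula: a' = -n*a*n, with n = e2 (unit vector, n^2 = 1).
For reflection through hyperplane perp to e2:
The component along e2 flips sign, others stay.
a = (1, -3, 5)
a' = (1, 3, 5)
a' = 1*e1 + 3*e2 + 5*e3


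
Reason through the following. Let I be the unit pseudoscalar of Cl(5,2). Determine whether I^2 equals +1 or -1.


The pseudoscalar I = e1...e_n (product of all n generators) of Cl(p,q) satisfies I^2 = (-1)^(q + n(n-1)/2).
p = 5, q = 2, n = p + q = 7
n(n-1)/2 = 7 * 6 / 2 = 21
Exponent = q + n(n-1)/2 = 2 + 21 = 23
I^2 = (-1)^23 = -1


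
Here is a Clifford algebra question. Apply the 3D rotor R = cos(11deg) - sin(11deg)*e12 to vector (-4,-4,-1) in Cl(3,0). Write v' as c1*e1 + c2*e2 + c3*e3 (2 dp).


Rotor R = cos(11deg) - sin(11deg)*e12
Rotation angle theta = 2 * 11 = 22 degrees in the e12 plane (e1 -> e2).
The component perpendicular to the plane (e3) is invariant: v'_3 = v3 = -1.00
cos(22deg) = 0.9272, sin(22deg) = 0.3746
v'_1 = v1*cos(theta) - v2*sin(theta) = -4*0.9272 - (-4)*0.3746 = -2.21
v'_2 = v1*sin(theta) + v2*cos(theta) = -4*0.3746 + (-4)*0.9272 = -5.21
v' = -2.21*e1 - 5.21*e2 - 1.00*e3


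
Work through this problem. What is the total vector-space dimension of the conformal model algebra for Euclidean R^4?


The conformal model of R^4 uses Cl(5,1): the 4 Euclidean generators plus two extra orthogonal generators e+ (e+^2 = +1) and e- (e-^2 = -1), from which the null vectors e0, einf are built.
Number of generators m = 4 + 2 = 6.
dim Cl(p,q) = 2^m = 2^6 = 64


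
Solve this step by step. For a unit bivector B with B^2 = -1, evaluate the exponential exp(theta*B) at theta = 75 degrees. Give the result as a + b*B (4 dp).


For a unit bivector B with B^2 = -1, the exponential series gives
e^(theta*B) = cos(theta) + sin(theta)*B (the GA analogue of Euler's formula).
theta = 75 degrees = 1.308997 rad
cos(75 deg) = 0.2588
sin(75 deg) = 0.9659
exp(theta*B) = 0.2588 + 0.9659*B


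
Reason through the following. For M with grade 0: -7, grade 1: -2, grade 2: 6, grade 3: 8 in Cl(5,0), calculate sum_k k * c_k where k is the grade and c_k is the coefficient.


Grade-weighted sum = sum of grade_k * coefficient_k
0*(-7) = 0
1*(-2) = -2
2*6 = 12
3*8 = 24
Total = 0 + (-2) + 12 + 24 = 34


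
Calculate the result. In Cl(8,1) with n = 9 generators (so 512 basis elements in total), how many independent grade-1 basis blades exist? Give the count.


Number of grade-k basis blades in Cl(p,q) with n = p + q is C(n, k).
n = 8 + 1 = 9
C(9, 1) = 9! / (1! * 8!)
= 362880 / (1 * 40320)
= 9


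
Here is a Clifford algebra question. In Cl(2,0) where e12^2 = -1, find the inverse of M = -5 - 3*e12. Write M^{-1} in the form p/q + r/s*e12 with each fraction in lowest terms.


M = -5 - 3*e12, where e12^2 = -1.
Since M commutes with its reverse ~M = a - b*e12, M * ~M = a^2 - b^2*e12^2 = a^2 + b^2.
So M^{-1} = ~M / (a^2 + b^2) = (a - b*e12)/(a^2 + b^2).
a^2 + b^2 = 25 + 9 = 34
Scalar part = -5/34 = -5/34
Bivector coeff = 3/34 = 3/34
M^{-1} = -5/34 + 3/34*e12


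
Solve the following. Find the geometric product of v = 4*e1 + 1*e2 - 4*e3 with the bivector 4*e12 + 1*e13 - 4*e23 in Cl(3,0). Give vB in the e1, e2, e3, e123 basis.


vB has grade-1 (vector) and grade-3 (trivector) parts: vB = (v _| B) + (v ^ B).
Vector part <vB>_1:
  e1: -v2*b12 - v3*b13 = -(1)*(4) - (-4)*(1) = 0
  e2: v1*b12 - v3*b23 = (4)*(4) - (-4)*(-4) = 0
  e3: v1*b13 + v2*b23 = (4)*(1) + (1)*(-4) = 0
Trivector part <vB>_3:
  e123: v1*b23 - v2*b13 + v3*b12 = (4)*(-4) - (1)*(1) + (-4)*(4) = -33
vB = 0*e1 + 0*e2 + 0*e3 - 33*e123


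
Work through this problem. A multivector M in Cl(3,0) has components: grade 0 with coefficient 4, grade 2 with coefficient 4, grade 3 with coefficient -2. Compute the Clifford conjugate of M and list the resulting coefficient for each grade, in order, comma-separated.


Clifford conjugate sign for grade k: (-1)^(k(k+1)/2)
Grade 0: (-1)^(0*1/2) = (-1)^0 = 1, coeff 4 -> 4
Grade 2: (-1)^(2*3/2) = (-1)^3 = -1, coeff 4 -> -4
Grade 3: (-1)^(3*4/2) = (-1)^6 = 1, coeff -2 -> -2
Conjugated coefficients: 4, -4, -2


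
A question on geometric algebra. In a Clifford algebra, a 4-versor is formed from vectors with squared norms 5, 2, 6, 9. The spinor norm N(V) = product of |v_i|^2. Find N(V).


Spinor norm N(V) = |v1|^2 * |v2|^2 * ... * |v4|^2
= 5 * 2 * 6 * 9
Running product: 5, 10, 60, 540
N(V) = 540


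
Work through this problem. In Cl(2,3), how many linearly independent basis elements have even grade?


Even subalgebra dimension = 2^(n-1)
n = 2 + 3 = 5
2^(5 - 1) = 2^4 = 16
Verification: sum of C(5,k) for even k = 1 + 10 + 5 = 16
Result = 16


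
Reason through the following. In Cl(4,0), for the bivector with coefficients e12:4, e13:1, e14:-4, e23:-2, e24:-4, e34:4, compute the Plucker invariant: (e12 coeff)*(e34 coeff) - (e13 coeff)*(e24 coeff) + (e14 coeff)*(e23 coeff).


Plucker relation: af - be + cd
a*f = 4*4 = 16
b*e = 1*(-4) = -4
c*d = (-4)*(-2) = 8
af - be + cd = 16 - (-4) + 8
= 28


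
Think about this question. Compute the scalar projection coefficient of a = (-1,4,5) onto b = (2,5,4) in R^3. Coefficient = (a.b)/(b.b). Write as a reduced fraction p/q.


Projection coefficient = (a . b) / (b . b)
a . b = (-1)*2 + 4*5 + 5*4
= -2 + 20 + 20 = 38
b . b = 2^2 + 5^2 + 4^2
= 4 + 25 + 16 = 45
Coefficient = 38/45
In lowest terms: 38/45


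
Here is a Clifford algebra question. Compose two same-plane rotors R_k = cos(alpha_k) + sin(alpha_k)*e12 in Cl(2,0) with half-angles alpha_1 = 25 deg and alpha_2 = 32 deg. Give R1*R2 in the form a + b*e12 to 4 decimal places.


Same-plane rotors commute and their half-angles add:
R1*R2 = cos(a1 + a2) + sin(a1 + a2)*e12.
a1 + a2 = 25 + 32 = 57 deg
cos(57 deg) = 0.5446
sin(57 deg) = 0.8387
R1*R2 = 0.5446 + 0.8387*e12


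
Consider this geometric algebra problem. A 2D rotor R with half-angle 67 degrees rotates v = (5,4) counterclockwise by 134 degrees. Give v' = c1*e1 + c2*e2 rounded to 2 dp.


Rotor R = cos(67deg) - sin(67deg)*e12
Rotation angle theta = 2 * 67 = 134 degrees
v' = R*v*~R rotates v by theta.
cos(134deg) = -0.6947, sin(134deg) = 0.7193
v'_1 = 5*cos(134deg) - 4*sin(134deg)
= 5*(-0.6947) - 4*0.7193
= -6.35
v'_2 = 5*sin(134deg) + 4*cos(134deg)
= 5*0.7193 + 4*(-0.6947)
= 0.82
v' = -6.35*e1 + 0.82*e2


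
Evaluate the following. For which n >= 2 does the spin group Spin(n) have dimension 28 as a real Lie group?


dim Spin(n) = dim so(n) = n(n-1)/2.
Solve n(n-1)/2 = 28, i.e. n^2 - n - 56 = 0.
Discriminant = 1 + 8*28 = 225
n = (1 + sqrt(225))/2 = (1 + 15)/2 = 8


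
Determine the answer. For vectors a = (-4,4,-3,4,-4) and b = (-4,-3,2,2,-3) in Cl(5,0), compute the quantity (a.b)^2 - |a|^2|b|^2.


a . b = (-4)*(-4) + 4*(-3) + (-3)*2 + 4*2 + (-4)*(-3)
= 16 + (-12) + (-6) + 8 + 12 = 18
|a|^2 = (-4)^2 + 4^2 + (-3)^2 + 4^2 + (-4)^2 = 73
|b|^2 = (-4)^2 + (-3)^2 + 2^2 + 2^2 + (-3)^2 = 42
(a.b)^2 = 18^2 = 324
|a|^2 * |b|^2 = 73 * 42 = 3066
Result = 324 - 3066 = -2742


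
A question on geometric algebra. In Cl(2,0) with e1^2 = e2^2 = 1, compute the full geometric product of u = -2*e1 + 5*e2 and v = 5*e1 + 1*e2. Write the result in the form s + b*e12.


Expand: (-2*e1 + 5*e2)(5*e1 + 1*e2)
= (-2)*5*e1e1 + (-2)*1*e1e2 + 5*5*e2e1 + 5*1*e2e2
Using e1^2 = e2^2 = 1, e2e1 = -e1e2:
Scalar part s = (-2)*5 + 5*1 = -10 + 5 = -5
Bivector part b = (-2)*1 - 5*5 = -2 - 25 = -27
uv = -5 - 27*e12


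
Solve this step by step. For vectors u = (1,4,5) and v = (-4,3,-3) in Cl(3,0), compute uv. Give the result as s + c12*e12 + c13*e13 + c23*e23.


In Cl(3,0): e_i^2 = 1, e_ie_j = -e_je_i for i != j.
Scalar part = u . v = 1*(-4) + 4*3 + 5*(-3)
= -4 + 12 + (-15) = -7
e12 coeff = 1*3 - 4*(-4) = 3 - (-16) = 19
e13 coeff = 1*(-3) - 5*(-4) = -3 - (-20) = 17
e23 coeff = 4*(-3) - 5*3 = -12 - 15 = -27
uv = -7 + 19*e12 + 17*e13 - 27*e23


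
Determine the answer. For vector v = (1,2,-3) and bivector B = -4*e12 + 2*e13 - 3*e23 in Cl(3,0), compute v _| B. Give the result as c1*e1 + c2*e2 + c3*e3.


Left contraction v _| B = <vB>_1 (grade-1 part of the geometric product vB).
Using e1_|e12 = e2, e2_|e12 = -e1, e1_|e13 = e3, e3_|e13 = -e1, e2_|e23 = e3, e3_|e23 = -e2:
e1 coeff: -v2*b12 - v3*b13 = -(2)*(-4) - (-3)*(2) = 14
e2 coeff: v1*b12 - v3*b23 = (1)*(-4) - (-3)*(-3) = -13
e3 coeff: v1*b13 + v2*b23 = (1)*(2) + (2)*(-3) = -4
v _| B = 14*e1 - 13*e2 - 4*e3


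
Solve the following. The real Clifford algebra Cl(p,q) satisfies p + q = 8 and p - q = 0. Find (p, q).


We need p + q = 8 and p - q = 0.
Adding: 2p = 8 + 0 = 8, so p = 4.
Then q = 8 - 4 = 4.
(p, q) = (4, 4)


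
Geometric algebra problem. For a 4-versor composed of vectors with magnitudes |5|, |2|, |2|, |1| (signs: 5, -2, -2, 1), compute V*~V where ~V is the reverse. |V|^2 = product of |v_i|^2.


Each vector v_i has |v_i|^2 = s_i^2
Squared scales: 5^2 = 25, (-2)^2 = 4, (-2)^2 = 4, 1^2 = 1
|V|^2 = 25 * 4 * 4 * 1
= 400


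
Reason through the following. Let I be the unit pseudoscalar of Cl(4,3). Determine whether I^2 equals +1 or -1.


The pseudoscalar I = e1...e_n (product of all n generators) of Cl(p,q) satisfies I^2 = (-1)^(q + n(n-1)/2).
p = 4, q = 3, n = p + q = 7
n(n-1)/2 = 7 * 6 / 2 = 21
Exponent = q + n(n-1)/2 = 3 + 21 = 24
I^2 = (-1)^24 = +1


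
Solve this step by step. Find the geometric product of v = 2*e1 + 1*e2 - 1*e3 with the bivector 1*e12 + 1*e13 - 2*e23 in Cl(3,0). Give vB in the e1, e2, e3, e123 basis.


vB has grade-1 (vector) and grade-3 (trivector) parts: vB = (v _| B) + (v ^ B).
Vector part <vB>_1:
  e1: -v2*b12 - v3*b13 = -(1)*(1) - (-1)*(1) = 0
  e2: v1*b12 - v3*b23 = (2)*(1) - (-1)*(-2) = 0
  e3: v1*b13 + v2*b23 = (2)*(1) + (1)*(-2) = 0
Trivector part <vB>_3:
  e123: v1*b23 - v2*b13 + v3*b12 = (2)*(-2) - (1)*(1) + (-1)*(1) = -6
vB = 0*e1 + 0*e2 + 0*e3 - 6*e123


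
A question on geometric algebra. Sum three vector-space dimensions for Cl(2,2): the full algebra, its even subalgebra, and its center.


n = 2 + 2 = 4
Total dim = 2^4 = 16
Even subalgebra dim = 2^3 = 8
n is even, so center dim = 1
Sum = 16 + 8 + 1 = 25


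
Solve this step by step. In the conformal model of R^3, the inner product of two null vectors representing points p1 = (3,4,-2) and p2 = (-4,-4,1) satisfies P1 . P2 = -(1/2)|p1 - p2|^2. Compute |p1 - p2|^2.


p1 - p2 = (7, 8, -3)
|p1 - p2|^2 = 7^2 + 8^2 + (-3)^2
= 49 + 64 + 9
= 122


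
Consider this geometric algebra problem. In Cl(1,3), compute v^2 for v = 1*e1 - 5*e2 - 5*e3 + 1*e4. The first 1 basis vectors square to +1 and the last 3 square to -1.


v^2 = sum of c_i^2 * e_i^2
Positive signature terms (e_i^2 = +1): 1^2 = 1
Negative signature terms (e_j^2 = -1): (-5)^2 + (-5)^2 + 1^2 = 51
v^2 = 1 - 51 = -50


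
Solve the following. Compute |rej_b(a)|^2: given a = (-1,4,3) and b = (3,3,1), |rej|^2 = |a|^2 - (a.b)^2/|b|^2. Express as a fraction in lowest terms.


|a|^2 = (-1)^2 + 4^2 + 3^2 = 26
|b|^2 = 3^2 + 3^2 + 1^2 = 19
a . b = (-1)*3 + 4*3 + 3*1 = 12
(a.b)^2 = 12^2 = 144
|rej|^2 = 26 - 144/19
= (494 - 144)/19
= 350/19
In lowest terms: 350/19


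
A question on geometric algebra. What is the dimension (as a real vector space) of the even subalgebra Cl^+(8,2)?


Even subalgebra dimension = 2^(n-1)
n = 8 + 2 = 10
2^(10 - 1) = 2^9 = 512
Verification: sum of C(10,k) for even k = 1 + 45 + 210 + 210 + 45 + 1 = 512
Result = 512


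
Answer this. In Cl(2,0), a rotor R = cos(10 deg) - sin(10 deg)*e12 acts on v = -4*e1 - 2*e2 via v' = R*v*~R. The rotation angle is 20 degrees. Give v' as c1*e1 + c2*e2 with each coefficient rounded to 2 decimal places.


Rotor R = cos(10deg) - sin(10deg)*e12
Rotation angle theta = 2 * 10 = 20 degrees
v' = R*v*~R rotates v by theta.
cos(20deg) = 0.9397, sin(20deg) = 0.3420
v'_1 = -4*cos(20deg) - (-2)*sin(20deg)
= -4*0.9397 - (-2)*0.3420
= -3.07
v'_2 = -4*sin(20deg) + (-2)*cos(20deg)
= -4*0.3420 + (-2)*0.9397
= -3.25
v' = -3.07*e1 - 3.25*e2


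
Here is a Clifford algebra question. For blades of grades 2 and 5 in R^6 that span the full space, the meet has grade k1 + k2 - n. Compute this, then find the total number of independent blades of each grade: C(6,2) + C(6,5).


Meet grade = grade(A) + grade(B) - n
= 2 + 5 - 6 = 1
C(6,2) = 15
C(6,5) = 6
dim_A + dim_B = 15 + 6 = 21


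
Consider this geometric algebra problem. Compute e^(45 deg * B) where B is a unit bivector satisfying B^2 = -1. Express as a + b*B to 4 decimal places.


For a unit bivector B with B^2 = -1, the exponential series gives
e^(theta*B) = cos(theta) + sin(theta)*B (the GA analogue of Euler's formula).
theta = 45 degrees = 0.785398 rad
cos(45 deg) = 0.7071
sin(45 deg) = 0.7071
exp(theta*B) = 0.7071 + 0.7071*B


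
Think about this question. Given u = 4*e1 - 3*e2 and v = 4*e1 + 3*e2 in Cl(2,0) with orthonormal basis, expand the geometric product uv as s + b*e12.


Expand: (4*e1 - 3*e2)(4*e1 + 3*e2)
= 4*4*e1e1 + 4*3*e1e2 + (-3)*4*e2e1 + (-3)*3*e2e2
Using e1^2 = e2^2 = 1, e2e1 = -e1e2:
Scalar part s = 4*4 + (-3)*3 = 16 + (-9) = 7
Bivector part b = 4*3 - (-3)*4 = 12 - (-12) = 24
uv = 7 + 24*e12


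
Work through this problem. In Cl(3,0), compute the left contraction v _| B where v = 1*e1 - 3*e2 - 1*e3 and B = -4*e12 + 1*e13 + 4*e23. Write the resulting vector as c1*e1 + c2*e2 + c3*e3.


Left contraction v _| B = <vB>_1 (grade-1 part of the geometric product vB).
Using e1_|e12 = e2, e2_|e12 = -e1, e1_|e13 = e3, e3_|e13 = -e1, e2_|e23 = e3, e3_|e23 = -e2:
e1 coeff: -v2*b12 - v3*b13 = -(-3)*(-4) - (-1)*(1) = -11
e2 coeff: v1*b12 - v3*b23 = (1)*(-4) - (-1)*(4) = 0
e3 coeff: v1*b13 + v2*b23 = (1)*(1) + (-3)*(4) = -11
v _| B = -11*e1 + 0*e2 - 11*e3


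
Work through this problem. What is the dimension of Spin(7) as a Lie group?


Spin(n) double-covers SO(n); both have Lie algebra so(n) of dimension n(n-1)/2.
n = 7
n(n-1) = 7 * 6 = 42
dim Spin(7) = 42/2 = 21


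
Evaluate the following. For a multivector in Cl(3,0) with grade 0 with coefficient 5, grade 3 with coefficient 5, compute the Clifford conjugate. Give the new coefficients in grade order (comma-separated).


Clifford conjugate sign for grade k: (-1)^(k(k+1)/2)
Grade 0: (-1)^(0*1/2) = (-1)^0 = 1, coeff 5 -> 5
Grade 3: (-1)^(3*4/2) = (-1)^6 = 1, coeff 5 -> 5
Conjugated coefficients: 5, 5


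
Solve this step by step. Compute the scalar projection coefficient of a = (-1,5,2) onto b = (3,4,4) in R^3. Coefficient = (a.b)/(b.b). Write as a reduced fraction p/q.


Projection coefficient = (a . b) / (b . b)
a . b = (-1)*3 + 5*4 + 2*4
= -3 + 20 + 8 = 25
b . b = 3^2 + 4^2 + 4^2
= 9 + 16 + 16 = 41
Coefficient = 25/41
In lowest terms: 25/41


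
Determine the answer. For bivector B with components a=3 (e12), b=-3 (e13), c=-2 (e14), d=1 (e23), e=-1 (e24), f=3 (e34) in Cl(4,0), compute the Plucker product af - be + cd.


Plucker relation: af - be + cd
a*f = 3*3 = 9
b*e = (-3)*(-1) = 3
c*d = (-2)*1 = -2
af - be + cd = 9 - 3 + (-2)
= 4


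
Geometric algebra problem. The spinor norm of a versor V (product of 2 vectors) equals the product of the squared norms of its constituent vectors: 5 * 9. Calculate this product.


Spinor norm N(V) = |v1|^2 * |v2|^2 * ... * |v2|^2
= 5 * 9
Running product: 5, 45
N(V) = 45


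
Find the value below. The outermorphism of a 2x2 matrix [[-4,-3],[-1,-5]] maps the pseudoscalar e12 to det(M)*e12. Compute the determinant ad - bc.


The outermorphism of a linear map f sends e1^e2 to f(e1)^f(e2).
f(e1) = -4*e1 - 1*e2
f(e2) = -3*e1 - 5*e2
f(e1) ^ f(e2) = (-4*e1 - 1*e2) ^ (-3*e1 - 5*e2)
= (-4)*(-5)*e12 + (-1)*(-3)*e21
= (20 - 3)*e12
= 17*e12
Coefficient = 17


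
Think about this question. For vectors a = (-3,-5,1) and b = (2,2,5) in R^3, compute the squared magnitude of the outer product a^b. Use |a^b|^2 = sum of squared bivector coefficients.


a wedge b = (a1*b2 - a2*b1)*e12 + (a1*b3 - a3*b1)*e13 + (a2*b3 - a3*b2)*e23
e12 coeff: (-3)*2 - (-5)*2 = -6 - (-10) = 4
e13 coeff: (-3)*5 - 1*2 = -15 - 2 = -17
e23 coeff: (-5)*5 - 1*2 = -25 - 2 = -27
|a wedge b|^2 = 4^2 + (-17)^2 + (-27)^2
= 16 + 289 + 729
= 1034


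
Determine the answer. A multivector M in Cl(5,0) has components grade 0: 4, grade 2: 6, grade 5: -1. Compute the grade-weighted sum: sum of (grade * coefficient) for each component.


Grade-weighted sum = sum of grade_k * coefficient_k
0*4 = 0
2*6 = 12
5*(-1) = -5
Total = 0 + 12 + (-5) = 7


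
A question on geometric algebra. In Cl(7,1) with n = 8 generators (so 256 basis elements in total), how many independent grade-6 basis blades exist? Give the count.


Number of grade-k basis blades in Cl(p,q) with n = p + q is C(n, k).
n = 7 + 1 = 8
C(8, 6) = 8! / (6! * 2!)
= 40320 / (720 * 2)
= 28


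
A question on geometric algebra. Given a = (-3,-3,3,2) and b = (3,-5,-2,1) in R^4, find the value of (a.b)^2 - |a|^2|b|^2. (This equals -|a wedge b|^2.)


a . b = (-3)*3 + (-3)*(-5) + 3*(-2) + 2*1
= -9 + 15 + (-6) + 2 = 2
|a|^2 = (-3)^2 + (-3)^2 + 3^2 + 2^2 = 31
|b|^2 = 3^2 + (-5)^2 + (-2)^2 + 1^2 = 39
(a.b)^2 = 2^2 = 4
|a|^2 * |b|^2 = 31 * 39 = 1209
Result = 4 - 1209 = -1205


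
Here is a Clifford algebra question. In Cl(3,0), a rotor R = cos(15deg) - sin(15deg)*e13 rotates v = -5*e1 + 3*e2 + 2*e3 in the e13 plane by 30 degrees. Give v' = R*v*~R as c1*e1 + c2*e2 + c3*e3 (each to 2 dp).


Rotor R = cos(15deg) - sin(15deg)*e13
Rotation angle theta = 2 * 15 = 30 degrees in the e13 plane (e1 -> e3).
The component perpendicular to the plane (e2) is invariant: v'_2 = v2 = 3.00
cos(30deg) = 0.8660, sin(30deg) = 0.5000
v'_1 = v1*cos(theta) - v3*sin(theta) = -5*0.8660 - 2*0.5000 = -5.33
v'_3 = v1*sin(theta) + v3*cos(theta) = -5*0.5000 + 2*0.8660 = -0.77
v' = -5.33*e1 + 3.00*e2 - 0.77*e3


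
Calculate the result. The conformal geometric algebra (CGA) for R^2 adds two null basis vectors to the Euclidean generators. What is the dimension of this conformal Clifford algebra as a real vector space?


The conformal model of R^2 uses Cl(3,1): the 2 Euclidean generators plus two extra orthogonal generators e+ (e+^2 = +1) and e- (e-^2 = -1), from which the null vectors e0, einf are built.
Number of generators m = 2 + 2 = 4.
dim Cl(p,q) = 2^m = 2^4 = 16


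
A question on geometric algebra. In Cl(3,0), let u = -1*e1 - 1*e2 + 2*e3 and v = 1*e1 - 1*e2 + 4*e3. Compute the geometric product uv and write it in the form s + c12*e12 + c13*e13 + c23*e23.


In Cl(3,0): e_i^2 = 1, e_ie_j = -e_je_i for i != j.
Scalar part = u . v = (-1)*1 + (-1)*(-1) + 2*4
= -1 + 1 + 8 = 8
e12 coeff = (-1)*(-1) - (-1)*1 = 1 - (-1) = 2
e13 coeff = (-1)*4 - 2*1 = -4 - 2 = -6
e23 coeff = (-1)*4 - 2*(-1) = -4 - (-2) = -2
uv = 8 + 2*e12 - 6*e13 - 2*e23


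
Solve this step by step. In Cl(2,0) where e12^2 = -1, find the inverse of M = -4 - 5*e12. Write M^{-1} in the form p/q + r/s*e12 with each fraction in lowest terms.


M = -4 - 5*e12, where e12^2 = -1.
Since M commutes with its reverse ~M = a - b*e12, M * ~M = a^2 - b^2*e12^2 = a^2 + b^2.
So M^{-1} = ~M / (a^2 + b^2) = (a - b*e12)/(a^2 + b^2).
a^2 + b^2 = 16 + 25 = 41
Scalar part = -4/41 = -4/41
Bivector coeff = 5/41 = 5/41
M^{-1} = -4/41 + 5/41*e12


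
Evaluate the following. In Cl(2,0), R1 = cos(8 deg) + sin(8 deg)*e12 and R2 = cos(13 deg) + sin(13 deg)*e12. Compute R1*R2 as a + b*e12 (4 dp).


Same-plane rotors commute and their half-angles add:
R1*R2 = cos(a1 + a2) + sin(a1 + a2)*e12.
a1 + a2 = 8 + 13 = 21 deg
cos(21 deg) = 0.9336
sin(21 deg) = 0.3584
R1*R2 = 0.9336 + 0.3584*e12


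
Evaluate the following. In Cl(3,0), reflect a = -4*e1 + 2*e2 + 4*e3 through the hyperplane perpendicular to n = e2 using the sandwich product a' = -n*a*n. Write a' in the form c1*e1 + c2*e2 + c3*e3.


Reflection formula: a' = -n*a*n, with n = e2 (unit vector, n^2 = 1).
For reflection through hyperplane perp to e2:
The component along e2 flips sign, others stay.
a = (-4, 2, 4)
a' = (-4, -2, 4)
a' = -4*e1 - 2*e2 + 4*e3


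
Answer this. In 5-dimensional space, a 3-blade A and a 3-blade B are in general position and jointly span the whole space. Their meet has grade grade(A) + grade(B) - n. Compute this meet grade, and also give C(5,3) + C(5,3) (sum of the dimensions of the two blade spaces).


Meet grade = grade(A) + grade(B) - n
= 3 + 3 - 5 = 1
C(5,3) = 10
C(5,3) = 10
dim_A + dim_B = 10 + 10 = 20


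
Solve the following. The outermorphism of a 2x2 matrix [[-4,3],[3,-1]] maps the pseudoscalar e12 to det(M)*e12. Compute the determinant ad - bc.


The outermorphism of a linear map f sends e1^e2 to f(e1)^f(e2).
f(e1) = -4*e1 + 3*e2
f(e2) = 3*e1 - 1*e2
f(e1) ^ f(e2) = (-4*e1 + 3*e2) ^ (3*e1 - 1*e2)
= (-4)*(-1)*e12 + 3*3*e21
= (4 - 9)*e12
= -5*e12
Coefficient = -5


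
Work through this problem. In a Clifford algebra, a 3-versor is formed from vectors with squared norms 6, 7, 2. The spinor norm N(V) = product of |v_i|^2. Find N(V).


Spinor norm N(V) = |v1|^2 * |v2|^2 * ... * |v3|^2
= 6 * 7 * 2
Running product: 6, 42, 84
N(V) = 84


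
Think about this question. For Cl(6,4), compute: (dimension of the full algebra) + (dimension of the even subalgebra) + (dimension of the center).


n = 6 + 4 = 10
Total dim = 2^10 = 1024
Even subalgebra dim = 2^9 = 512
n is even, so center dim = 1
Sum = 1024 + 512 + 1 = 1537


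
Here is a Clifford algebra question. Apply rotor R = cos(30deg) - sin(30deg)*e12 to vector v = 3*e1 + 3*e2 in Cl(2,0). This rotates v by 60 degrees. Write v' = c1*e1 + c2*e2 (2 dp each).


Rotor R = cos(30deg) - sin(30deg)*e12
Rotation angle theta = 2 * 30 = 60 degrees
v' = R*v*~R rotates v by theta.
cos(60deg) = 0.5000, sin(60deg) = 0.8660
v'_1 = 3*cos(60deg) - 3*sin(60deg)
= 3*0.5000 - 3*0.8660
= -1.10
v'_2 = 3*sin(60deg) + 3*cos(60deg)
= 3*0.8660 + 3*0.5000
= 4.10
v' = -1.10*e1 + 4.10*e2


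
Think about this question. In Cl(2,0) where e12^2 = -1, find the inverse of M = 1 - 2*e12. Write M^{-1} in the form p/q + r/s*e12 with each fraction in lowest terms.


M = 1 - 2*e12, where e12^2 = -1.
Since M commutes with its reverse ~M = a - b*e12, M * ~M = a^2 - b^2*e12^2 = a^2 + b^2.
So M^{-1} = ~M / (a^2 + b^2) = (a - b*e12)/(a^2 + b^2).
a^2 + b^2 = 1 + 4 = 5
Scalar part = 1/5 = 1/5
Bivector coeff = 2/5 = 2/5
M^{-1} = 1/5 + 2/5*e12


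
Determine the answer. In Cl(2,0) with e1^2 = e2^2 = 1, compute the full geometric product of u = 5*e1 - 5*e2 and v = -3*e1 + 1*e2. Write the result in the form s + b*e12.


Expand: (5*e1 - 5*e2)(-3*e1 + 1*e2)
= 5*(-3)*e1e1 + 5*1*e1e2 + (-5)*(-3)*e2e1 + (-5)*1*e2e2
Using e1^2 = e2^2 = 1, e2e1 = -e1e2:
Scalar part s = 5*(-3) + (-5)*1 = -15 + (-5) = -20
Bivector part b = 5*1 - (-5)*(-3) = 5 - 15 = -10
uv = -20 - 10*e12


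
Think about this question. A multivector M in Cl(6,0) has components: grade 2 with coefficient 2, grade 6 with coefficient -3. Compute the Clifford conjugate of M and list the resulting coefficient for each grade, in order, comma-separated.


Clifford conjugate sign for grade k: (-1)^(k(k+1)/2)
Grade 2: (-1)^(2*3/2) = (-1)^3 = -1, coeff 2 -> -2
Grade 6: (-1)^(6*7/2) = (-1)^21 = -1, coeff -3 -> 3
Conjugated coefficients: -2, 3


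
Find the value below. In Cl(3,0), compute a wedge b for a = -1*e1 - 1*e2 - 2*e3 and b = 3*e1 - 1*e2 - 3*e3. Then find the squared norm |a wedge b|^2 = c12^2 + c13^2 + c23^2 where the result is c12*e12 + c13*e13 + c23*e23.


a wedge b = (a1*b2 - a2*b1)*e12 + (a1*b3 - a3*b1)*e13 + (a2*b3 - a3*b2)*e23
e12 coeff: (-1)*(-1) - (-1)*3 = 1 - (-3) = 4
e13 coeff: (-1)*(-3) - (-2)*3 = 3 - (-6) = 9
e23 coeff: (-1)*(-3) - (-2)*(-1) = 3 - 2 = 1
|a wedge b|^2 = 4^2 + 9^2 + 1^2
= 16 + 81 + 1
= 98


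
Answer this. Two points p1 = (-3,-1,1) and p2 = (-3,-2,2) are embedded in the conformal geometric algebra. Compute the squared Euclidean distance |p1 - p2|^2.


p1 - p2 = (0, 1, -1)
|p1 - p2|^2 = 0^2 + 1^2 + (-1)^2
= 0 + 1 + 1
= 2


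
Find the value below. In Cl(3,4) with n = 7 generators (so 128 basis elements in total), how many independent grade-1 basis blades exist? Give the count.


Number of grade-k basis blades in Cl(p,q) with n = p + q is C(n, k).
n = 3 + 4 = 7
C(7, 1) = 7! / (1! * 6!)
= 5040 / (1 * 720)
= 7


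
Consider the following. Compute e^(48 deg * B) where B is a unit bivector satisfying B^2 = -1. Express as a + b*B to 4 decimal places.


For a unit bivector B with B^2 = -1, the exponential series gives
e^(theta*B) = cos(theta) + sin(theta)*B (the GA analogue of Euler's formula).
theta = 48 degrees = 0.837758 rad
cos(48 deg) = 0.6691
sin(48 deg) = 0.7431
exp(theta*B) = 0.6691 + 0.7431*B


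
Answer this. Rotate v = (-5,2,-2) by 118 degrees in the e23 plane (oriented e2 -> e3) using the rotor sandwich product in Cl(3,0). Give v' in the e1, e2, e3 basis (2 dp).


Rotor R = cos(59deg) - sin(59deg)*e23
Rotation angle theta = 2 * 59 = 118 degrees in the e23 plane (e2 -> e3).
The component perpendicular to the plane (e1) is invariant: v'_1 = v1 = -5.00
cos(118deg) = -0.4695, sin(118deg) = 0.8829
v'_2 = v2*cos(theta) - v3*sin(theta) = 2*(-0.4695) - (-2)*0.8829 = 0.83
v'_3 = v2*sin(theta) + v3*cos(theta) = 2*0.8829 + (-2)*(-0.4695) = 2.70
v' = -5.00*e1 + 0.83*e2 + 2.70*e3


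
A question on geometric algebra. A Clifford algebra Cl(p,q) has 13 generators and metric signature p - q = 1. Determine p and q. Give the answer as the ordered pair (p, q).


We need p + q = 13 and p - q = 1.
Adding: 2p = 13 + 1 = 14, so p = 7.
Then q = 13 - 7 = 6.
(p, q) = (7, 6)


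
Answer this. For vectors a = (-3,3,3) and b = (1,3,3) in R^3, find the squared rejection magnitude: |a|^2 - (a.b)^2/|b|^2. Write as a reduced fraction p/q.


|a|^2 = (-3)^2 + 3^2 + 3^2 = 27
|b|^2 = 1^2 + 3^2 + 3^2 = 19
a . b = (-3)*1 + 3*3 + 3*3 = 15
(a.b)^2 = 15^2 = 225
|rej|^2 = 27 - 225/19
= (513 - 225)/19
= 288/19
In lowest terms: 288/19


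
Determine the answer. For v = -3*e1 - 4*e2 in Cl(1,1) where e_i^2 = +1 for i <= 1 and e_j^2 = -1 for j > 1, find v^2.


v^2 = sum of c_i^2 * e_i^2
Positive signature terms (e_i^2 = +1): (-3)^2 = 9
Negative signature terms (e_j^2 = -1): (-4)^2 = 16
v^2 = 9 - 16 = -7


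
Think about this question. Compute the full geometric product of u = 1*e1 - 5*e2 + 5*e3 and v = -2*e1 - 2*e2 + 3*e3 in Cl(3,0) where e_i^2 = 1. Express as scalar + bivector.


In Cl(3,0): e_i^2 = 1, e_ie_j = -e_je_i for i != j.
Scalar part = u . v = 1*(-2) + (-5)*(-2) + 5*3
= -2 + 10 + 15 = 23
e12 coeff = 1*(-2) - (-5)*(-2) = -2 - 10 = -12
e13 coeff = 1*3 - 5*(-2) = 3 - (-10) = 13
e23 coeff = (-5)*3 - 5*(-2) = -15 - (-10) = -5
uv = 23 - 12*e12 + 13*e13 - 5*e23


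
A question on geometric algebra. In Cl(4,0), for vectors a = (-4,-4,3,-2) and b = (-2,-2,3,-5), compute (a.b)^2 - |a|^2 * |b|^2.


a . b = (-4)*(-2) + (-4)*(-2) + 3*3 + (-2)*(-5)
= 8 + 8 + 9 + 10 = 35
|a|^2 = (-4)^2 + (-4)^2 + 3^2 + (-2)^2 = 45
|b|^2 = (-2)^2 + (-2)^2 + 3^2 + (-5)^2 = 42
(a.b)^2 = 35^2 = 1225
|a|^2 * |b|^2 = 45 * 42 = 1890
Result = 1225 - 1890 = -665


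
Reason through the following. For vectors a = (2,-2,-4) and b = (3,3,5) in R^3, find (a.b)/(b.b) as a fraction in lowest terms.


Projection coefficient = (a . b) / (b . b)
a . b = 2*3 + (-2)*3 + (-4)*5
= 6 + (-6) + (-20) = -20
b . b = 3^2 + 3^2 + 5^2
= 9 + 9 + 25 = 43
Coefficient = -20/43
In lowest terms: -20/43


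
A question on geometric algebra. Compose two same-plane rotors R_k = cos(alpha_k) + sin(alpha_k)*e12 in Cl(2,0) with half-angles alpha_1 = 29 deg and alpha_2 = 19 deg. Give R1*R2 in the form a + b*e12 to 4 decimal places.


Same-plane rotors commute and their half-angles add:
R1*R2 = cos(a1 + a2) + sin(a1 + a2)*e12.
a1 + a2 = 29 + 19 = 48 deg
cos(48 deg) = 0.6691
sin(48 deg) = 0.7431
R1*R2 = 0.6691 + 0.7431*e12


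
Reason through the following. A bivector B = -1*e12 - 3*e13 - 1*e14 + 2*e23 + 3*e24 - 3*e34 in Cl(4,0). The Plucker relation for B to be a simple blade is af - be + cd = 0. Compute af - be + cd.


Plucker relation: af - be + cd
a*f = (-1)*(-3) = 3
b*e = (-3)*3 = -9
c*d = (-1)*2 = -2
af - be + cd = 3 - (-9) + (-2)
= 10


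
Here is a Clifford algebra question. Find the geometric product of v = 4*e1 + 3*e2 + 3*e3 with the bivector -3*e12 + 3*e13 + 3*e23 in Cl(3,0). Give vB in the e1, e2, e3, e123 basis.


vB has grade-1 (vector) and grade-3 (trivector) parts: vB = (v _| B) + (v ^ B).
Vector part <vB>_1:
  e1: -v2*b12 - v3*b13 = -(3)*(-3) - (3)*(3) = 0
  e2: v1*b12 - v3*b23 = (4)*(-3) - (3)*(3) = -21
  e3: v1*b13 + v2*b23 = (4)*(3) + (3)*(3) = 21
Trivector part <vB>_3:
  e123: v1*b23 - v2*b13 + v3*b12 = (4)*(3) - (3)*(3) + (3)*(-3) = -6
vB = 0*e1 - 21*e2 + 21*e3 - 6*e123


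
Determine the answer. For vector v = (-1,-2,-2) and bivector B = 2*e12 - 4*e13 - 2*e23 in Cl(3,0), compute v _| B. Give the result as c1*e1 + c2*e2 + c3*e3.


Left contraction v _| B = <vB>_1 (grade-1 part of the geometric product vB).
Using e1_|e12 = e2, e2_|e12 = -e1, e1_|e13 = e3, e3_|e13 = -e1, e2_|e23 = e3, e3_|e23 = -e2:
e1 coeff: -v2*b12 - v3*b13 = -(-2)*(2) - (-2)*(-4) = -4
e2 coeff: v1*b12 - v3*b23 = (-1)*(2) - (-2)*(-2) = -6
e3 coeff: v1*b13 + v2*b23 = (-1)*(-4) + (-2)*(-2) = 8
v _| B = -4*e1 - 6*e2 + 8*e3


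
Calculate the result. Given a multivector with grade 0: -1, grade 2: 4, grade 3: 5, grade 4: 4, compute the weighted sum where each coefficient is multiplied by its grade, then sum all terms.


Grade-weighted sum = sum of grade_k * coefficient_k
0*(-1) = 0
2*4 = 8
3*5 = 15
4*4 = 16
Total = 0 + 8 + 15 + 16 = 39


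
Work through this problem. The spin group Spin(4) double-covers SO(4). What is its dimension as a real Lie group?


Spin(n) double-covers SO(n); both have Lie algebra so(n) of dimension n(n-1)/2.
n = 4
n(n-1) = 4 * 3 = 12
dim Spin(4) = 12/2 = 6


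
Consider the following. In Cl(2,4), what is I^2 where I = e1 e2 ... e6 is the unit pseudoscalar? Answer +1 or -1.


The pseudoscalar I = e1...e_n (product of all n generators) of Cl(p,q) satisfies I^2 = (-1)^(q + n(n-1)/2).
p = 2, q = 4, n = p + q = 6
n(n-1)/2 = 6 * 5 / 2 = 15
Exponent = q + n(n-1)/2 = 4 + 15 = 19
I^2 = (-1)^19 = -1


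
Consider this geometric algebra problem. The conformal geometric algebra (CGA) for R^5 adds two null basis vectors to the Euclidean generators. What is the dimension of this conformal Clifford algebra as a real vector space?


The conformal model of R^5 uses Cl(6,1): the 5 Euclidean generators plus two extra orthogonal generators e+ (e+^2 = +1) and e- (e-^2 = -1), from which the null vectors e0, einf are built.
Number of generators m = 5 + 2 = 7.
dim Cl(p,q) = 2^m = 2^7 = 128


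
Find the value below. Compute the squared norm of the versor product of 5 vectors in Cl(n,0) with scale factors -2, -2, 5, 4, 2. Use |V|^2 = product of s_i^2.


Each vector v_i has |v_i|^2 = s_i^2
Squared scales: (-2)^2 = 4, (-2)^2 = 4, 5^2 = 25, 4^2 = 16, 2^2 = 4
|V|^2 = 4 * 4 * 25 * 16 * 4
= 25600


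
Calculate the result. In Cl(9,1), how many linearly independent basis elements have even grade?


Even subalgebra dimension = 2^(n-1)
n = 9 + 1 = 10
2^(10 - 1) = 2^9 = 512
Verification: sum of C(10,k) for even k = 1 + 45 + 210 + 210 + 45 + 1 = 512
Result = 512


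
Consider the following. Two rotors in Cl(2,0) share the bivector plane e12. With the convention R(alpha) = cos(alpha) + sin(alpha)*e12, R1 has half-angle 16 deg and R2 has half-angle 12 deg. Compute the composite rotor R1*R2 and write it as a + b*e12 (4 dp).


Same-plane rotors commute and their half-angles add:
R1*R2 = cos(a1 + a2) + sin(a1 + a2)*e12.
a1 + a2 = 16 + 12 = 28 deg
cos(28 deg) = 0.8829
sin(28 deg) = 0.4695
R1*R2 = 0.8829 + 0.4695*e12


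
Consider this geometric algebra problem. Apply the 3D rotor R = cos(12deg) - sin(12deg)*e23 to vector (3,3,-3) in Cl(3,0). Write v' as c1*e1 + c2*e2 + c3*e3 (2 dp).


Rotor R = cos(12deg) - sin(12deg)*e23
Rotation angle theta = 2 * 12 = 24 degrees in the e23 plane (e2 -> e3).
The component perpendicular to the plane (e1) is invariant: v'_1 = v1 = 3.00
cos(24deg) = 0.9135, sin(24deg) = 0.4067
v'_2 = v2*cos(theta) - v3*sin(theta) = 3*0.9135 - (-3)*0.4067 = 3.96
v'_3 = v2*sin(theta) + v3*cos(theta) = 3*0.4067 + (-3)*0.9135 = -1.52
v' = 3.00*e1 + 3.96*e2 - 1.52*e3
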